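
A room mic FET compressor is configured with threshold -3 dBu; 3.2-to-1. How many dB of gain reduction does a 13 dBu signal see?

11 dB

The signal is 16 dB above threshold.
At 3.2:1, output sits 16/3.2 = 5 dB above threshold.
Gain reduction = 16 − 5 = 11 dB.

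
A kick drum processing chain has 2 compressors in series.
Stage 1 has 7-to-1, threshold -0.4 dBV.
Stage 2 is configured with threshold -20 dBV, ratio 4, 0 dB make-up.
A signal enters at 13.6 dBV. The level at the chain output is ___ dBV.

Stage 1: overshoot 14 dB → 14/7 = 2 dB → 1.6 dBV.
Stage 2: overshoot 21.6 dB → 21.6/4 = 5.4 dB → -14.6 dBV.

-14.6 dBV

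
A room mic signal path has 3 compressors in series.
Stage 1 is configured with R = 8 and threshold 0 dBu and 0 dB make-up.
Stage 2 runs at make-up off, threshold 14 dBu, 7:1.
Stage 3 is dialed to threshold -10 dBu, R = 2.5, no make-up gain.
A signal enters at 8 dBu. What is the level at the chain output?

-5.6 dBu

Stage 1: 8 dBu is 8 dB over 0 dBu; at 8:1 that becomes 1 dB over, giving 1 dBu.
Stage 2: 1 dBu ≤ 14 dBu, so stage 2 doesn't engage; output 1 dBu.
Stage 3: overshoot 11 dB → 11/2.5 = 4.4 dB → -5.6 dBu.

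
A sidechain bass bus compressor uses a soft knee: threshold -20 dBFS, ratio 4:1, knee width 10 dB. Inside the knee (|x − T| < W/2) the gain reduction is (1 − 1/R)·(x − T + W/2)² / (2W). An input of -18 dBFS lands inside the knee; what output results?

x − T + W/2 = -18 − (-20) + 5 = 7.
GR = (1 − 1/4) × 7² / 20 = 0.75 × 49 / 20 = 1.8375 dB.
Output = -18 − 1.8375 = -19.8375 dBFS.

-19.8375 dBFS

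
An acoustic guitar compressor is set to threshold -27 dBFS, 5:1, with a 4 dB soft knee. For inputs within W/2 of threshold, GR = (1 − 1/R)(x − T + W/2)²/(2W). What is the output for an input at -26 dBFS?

-26.9 dBFS

x − T + W/2 = -26 − (-27) + 2 = 3.
GR = (1 − 1/5) × 3² / 8 = 0.8 × 9 / 8 = 0.9 dB.
Output = -26 − 0.9 = -26.9 dBFS.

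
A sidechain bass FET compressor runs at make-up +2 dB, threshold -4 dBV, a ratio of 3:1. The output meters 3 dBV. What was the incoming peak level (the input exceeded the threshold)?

Remove make-up: 3 − 2 = 1 dBV.
Post-compression overshoot = 1 − (-4) = 5 dB.
Undo the ratio: input overshoot = 5 × 3 = 15 dB, giving input = 11 dBV.

11 dBV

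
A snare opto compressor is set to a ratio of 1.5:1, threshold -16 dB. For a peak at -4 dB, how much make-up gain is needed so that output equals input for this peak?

Without make-up, output = threshold + overshoot/1.5 = -16 + 8 = -8 dB.
Gap to target: 4 dB.

4 dB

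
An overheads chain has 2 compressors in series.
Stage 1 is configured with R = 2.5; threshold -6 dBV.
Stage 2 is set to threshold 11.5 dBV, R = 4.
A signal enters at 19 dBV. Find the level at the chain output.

Stage 1: 25 dB above -6 dBV, reduced 2.5:1 to 10 dB above → 4 dBV.
Stage 2: 4 dBV ≤ 11.5 dBV, so stage 2 doesn't engage; output 4 dBV.

4 dBV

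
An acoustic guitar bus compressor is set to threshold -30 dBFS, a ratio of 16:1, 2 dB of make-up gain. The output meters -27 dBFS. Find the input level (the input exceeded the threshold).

Stripping the +2 dB make-up gives -29 dBFS at the gain stage.
The compressed level sits -29 − (-30) = 1 dB over threshold.
Before 16:1 compression the overshoot was 1 × 16 = 16 dB, so input = -30 + 16 = -14 dBFS.

-14 dBFS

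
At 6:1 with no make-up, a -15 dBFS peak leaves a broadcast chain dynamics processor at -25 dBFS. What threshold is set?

Gain reduction = -15 − (-25) = 10 dB; output overshoot = GR / (R − 1) = 10 / 5 = 2 dB.
Threshold = output − output overshoot = -25 − 2 = -27 dBFS.

-27 dBFS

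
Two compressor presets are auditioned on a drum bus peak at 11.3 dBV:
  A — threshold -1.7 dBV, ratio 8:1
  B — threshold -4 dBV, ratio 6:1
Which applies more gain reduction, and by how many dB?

B, by 1.375 dB

A: 13 dB over, compressed to 1.625 dB over, so 11.375 dB of GR.
B: 15.3 dB over, compressed to 2.55 dB over, so 12.75 dB of GR.
B reduces 1.375 dB more.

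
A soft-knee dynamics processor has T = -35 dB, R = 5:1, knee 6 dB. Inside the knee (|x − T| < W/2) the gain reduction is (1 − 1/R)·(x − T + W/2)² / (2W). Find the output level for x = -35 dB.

x − T + W/2 = -35 − (-35) + 3 = 3.
GR = (1 − 1/5) × 3² / 12 = 0.8 × 9 / 12 = 0.6 dB.
Output = -35 − 0.6 = -35.6 dB.

-35.6 dB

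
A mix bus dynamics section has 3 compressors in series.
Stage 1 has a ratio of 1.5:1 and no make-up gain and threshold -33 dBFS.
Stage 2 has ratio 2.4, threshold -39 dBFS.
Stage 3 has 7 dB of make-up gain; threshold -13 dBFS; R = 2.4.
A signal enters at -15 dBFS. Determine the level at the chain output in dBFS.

Stage 1: -15 dBFS is 18 dB over -33 dBFS; at 1.5:1 that becomes 12 dB over, giving -21 dBFS.
Stage 2: overshoot 18 dB → 18/2.4 = 7.5 dB → -31.5 dBFS.
Stage 3: -31.5 dBFS ≤ -13 dBFS, so stage 3 doesn't engage; make-up brings it to -24.5 dBFS.

-24.5 dBFS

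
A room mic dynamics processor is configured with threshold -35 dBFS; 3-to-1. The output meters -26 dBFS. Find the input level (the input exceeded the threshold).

-8 dBFS

The compressed level sits -26 − (-35) = 9 dB over threshold.
Undo the ratio: input overshoot = 9 × 3 = 27 dB, giving input = -8 dBFS.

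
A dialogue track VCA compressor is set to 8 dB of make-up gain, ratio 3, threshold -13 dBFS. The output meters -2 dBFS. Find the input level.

Before make-up, the level was -2 − 8 = -10 dBFS.
Post-compression overshoot = -10 − (-13) = 3 dB.
Input overshoot = R × output overshoot = 9 dB → input = -13 + 9 = -4 dBFS.

-4 dBFS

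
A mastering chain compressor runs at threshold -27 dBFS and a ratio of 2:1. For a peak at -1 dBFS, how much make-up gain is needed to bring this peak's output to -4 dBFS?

10 dB

Without make-up, output = threshold + overshoot/2 = -27 + 13 = -14 dBFS.
Gap to target: 10 dB.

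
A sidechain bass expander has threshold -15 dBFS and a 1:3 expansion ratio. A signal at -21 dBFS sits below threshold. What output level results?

The input is 6 dB below the -15 dBFS threshold.
A 1:3 expander multiplies undershoot by 3: 6 × 3 = 18 dB below threshold.
Output = -15 − 18 = -33 dBFS.

-33 dBFS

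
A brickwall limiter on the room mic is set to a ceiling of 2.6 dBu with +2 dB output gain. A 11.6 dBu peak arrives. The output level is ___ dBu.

4.6 dBu

At ∞:1, everything above 2.6 dBu is held at the ceiling.
Output gain then adds 2 dB: 2.6 + 2 = 4.6 dBu.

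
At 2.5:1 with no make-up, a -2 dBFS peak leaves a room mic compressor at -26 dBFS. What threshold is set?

-42 dBFS

Gain reduction = -2 − (-26) = 24 dB; output overshoot = GR / (R − 1) = 24 / 1.5 = 16 dB.
Threshold = output − output overshoot = -26 − 16 = -42 dBFS.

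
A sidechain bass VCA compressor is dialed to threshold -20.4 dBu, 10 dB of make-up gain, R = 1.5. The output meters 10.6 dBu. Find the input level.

11.1 dBu

Before make-up, the level was 10.6 − 10 = 0.6 dBu.
Post-compression overshoot = 0.6 − (-20.4) = 21 dB.
Before 1.5:1 compression the overshoot was 21 × 1.5 = 31.5 dB, so input = -20.4 + 31.5 = 11.1 dBu.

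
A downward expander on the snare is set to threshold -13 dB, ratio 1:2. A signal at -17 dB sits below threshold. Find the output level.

-21 dB

The input is 4 dB below the -13 dB threshold.
A 1:2 expander multiplies undershoot by 2: 4 × 2 = 8 dB below threshold.
Output = -13 − 8 = -21 dB.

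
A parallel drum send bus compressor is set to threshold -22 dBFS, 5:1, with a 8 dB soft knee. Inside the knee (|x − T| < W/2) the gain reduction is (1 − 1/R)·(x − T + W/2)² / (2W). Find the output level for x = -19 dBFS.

-21.45 dBFS

x − T + W/2 = -19 − (-22) + 4 = 7.
GR = (1 − 1/5) × 7² / 16 = 0.8 × 49 / 16 = 2.45 dB.
Output = -19 − 2.45 = -21.45 dBFS.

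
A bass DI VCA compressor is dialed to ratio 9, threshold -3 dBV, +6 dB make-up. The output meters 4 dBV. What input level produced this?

Before make-up, the level was 4 − 6 = -2 dBV.
That's 1 dB above the -3 dBV threshold.
Undo the ratio: input overshoot = 1 × 9 = 9 dB, giving input = 6 dBV.

6 dBV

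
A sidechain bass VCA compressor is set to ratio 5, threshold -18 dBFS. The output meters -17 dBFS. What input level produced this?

Post-compression overshoot = -17 − (-18) = 1 dB.
Input overshoot = R × output overshoot = 5 dB → input = -18 + 5 = -13 dBFS.

-13 dBFS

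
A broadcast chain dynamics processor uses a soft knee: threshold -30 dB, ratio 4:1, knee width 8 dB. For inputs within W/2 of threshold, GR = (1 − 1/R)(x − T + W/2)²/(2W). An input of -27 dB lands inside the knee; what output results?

-29.296875 dB

x − T + W/2 = -27 − (-30) + 4 = 7.
GR = (1 − 1/4) × 7² / 16 = 0.75 × 49 / 16 = 2.296875 dB.
Output = -27 − 2.296875 = -29.296875 dB.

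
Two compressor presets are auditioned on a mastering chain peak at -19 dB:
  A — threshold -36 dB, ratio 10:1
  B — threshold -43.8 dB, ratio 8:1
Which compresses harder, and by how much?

A: overshoot 17 dB → output overshoot 1.7 dB → GR 15.3 dB.
B: overshoot 24.8 dB → output overshoot 3.1 dB → GR 21.7 dB.
B applies 6.4 dB more gain reduction.

B, by 6.4 dB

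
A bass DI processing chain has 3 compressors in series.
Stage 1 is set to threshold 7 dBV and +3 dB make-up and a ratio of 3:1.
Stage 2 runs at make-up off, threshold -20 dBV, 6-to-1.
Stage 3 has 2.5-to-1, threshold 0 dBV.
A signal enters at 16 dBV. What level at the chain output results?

Stage 1: 16 dBV is 9 dB over 7 dBV; at 3:1 that becomes 3 dB over, giving 10 dBV; +3 dB make-up → 13 dBV.
Stage 2: 33 dB above -20 dBV, reduced 6:1 to 5.5 dB above → -14.5 dBV.
Stage 3: -14.5 dBV is at or below the 0 dBV threshold — no compression; output -14.5 dBV.

-14.5 dBV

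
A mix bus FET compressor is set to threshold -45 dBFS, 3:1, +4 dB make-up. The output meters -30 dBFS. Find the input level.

Remove make-up: -30 − 4 = -34 dBFS.
That's 11 dB above the -45 dBFS threshold.
Input overshoot = R × output overshoot = 33 dB → input = -45 + 33 = -12 dBFS.

-12 dBFS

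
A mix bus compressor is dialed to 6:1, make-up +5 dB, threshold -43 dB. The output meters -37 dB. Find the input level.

Before make-up, the level was -37 − 5 = -42 dB.
The compressed level sits -42 − (-43) = 1 dB over threshold.
Before 6:1 compression the overshoot was 1 × 6 = 6 dB, so input = -43 + 6 = -37 dB.

-37 dB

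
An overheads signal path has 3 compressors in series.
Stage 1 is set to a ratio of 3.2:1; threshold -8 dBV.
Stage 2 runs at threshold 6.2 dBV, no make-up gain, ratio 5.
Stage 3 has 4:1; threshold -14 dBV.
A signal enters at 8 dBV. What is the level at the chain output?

-11.25 dBV

Stage 1: overshoot 16 dB → 16/3.2 = 5 dB → -3 dBV.
Stage 2: -3 dBV ≤ 6.2 dBV, so stage 2 doesn't engage; output -3 dBV.
Stage 3: 11 dB above -14 dBV, reduced 4:1 to 2.75 dB above → -11.25 dBV.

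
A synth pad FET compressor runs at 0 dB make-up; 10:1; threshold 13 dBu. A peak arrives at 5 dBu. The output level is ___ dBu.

5 dBu

5 dBu is 8 dB below the 13 dBu threshold, so no gain reduction is applied.
Output = input = 5 dBu.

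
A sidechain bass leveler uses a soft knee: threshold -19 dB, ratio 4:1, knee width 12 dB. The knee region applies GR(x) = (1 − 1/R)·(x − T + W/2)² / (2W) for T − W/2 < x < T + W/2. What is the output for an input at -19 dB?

x − T + W/2 = -19 − (-19) + 6 = 6.
GR = (1 − 1/4) × 6² / 24 = 0.75 × 36 / 24 = 1.125 dB.
Output = -19 − 1.125 = -20.125 dB.

-20.125 dB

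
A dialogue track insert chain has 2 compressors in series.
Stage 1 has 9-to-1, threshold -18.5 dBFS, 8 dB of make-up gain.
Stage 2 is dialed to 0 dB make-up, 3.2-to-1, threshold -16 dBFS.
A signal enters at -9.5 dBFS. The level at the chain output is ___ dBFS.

-13.96875 dBFS

Stage 1: 9 dB above -18.5 dBFS, reduced 9:1 to 1 dB above → -17.5 dBFS; +8 dB make-up → -9.5 dBFS.
Stage 2: 6.5 dB above -16 dBFS, reduced 3.2:1 to 2.03125 dB above → -13.96875 dBFS.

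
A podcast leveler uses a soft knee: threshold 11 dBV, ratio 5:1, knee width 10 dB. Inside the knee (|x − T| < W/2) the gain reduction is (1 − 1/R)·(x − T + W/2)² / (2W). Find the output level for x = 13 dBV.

11.04 dBV

x − T + W/2 = 13 − 11 + 5 = 7.
GR = (1 − 1/5) × 7² / 20 = 0.8 × 49 / 20 = 1.96 dB.
Output = 13 − 1.96 = 11.04 dBV.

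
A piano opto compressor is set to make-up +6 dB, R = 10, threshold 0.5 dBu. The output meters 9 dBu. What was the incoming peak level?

Stripping the +6 dB make-up gives 3 dBu at the gain stage.
That's 2.5 dB above the 0.5 dBu threshold.
Undo the ratio: input overshoot = 2.5 × 10 = 25 dB, giving input = 25.5 dBu.

25.5 dBu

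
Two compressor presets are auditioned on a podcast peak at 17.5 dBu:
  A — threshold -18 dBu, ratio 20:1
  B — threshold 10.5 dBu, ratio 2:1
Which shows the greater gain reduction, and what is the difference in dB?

A: GR = 35.5 − 35.5/20 = 33.725 dB.
B: GR = 7 − 7/2 = 3.5 dB.
A reduces 30.225 dB more.

A, by 30.225 dB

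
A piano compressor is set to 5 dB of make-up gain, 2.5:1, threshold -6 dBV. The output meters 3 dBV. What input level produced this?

4 dBV

Remove make-up: 3 − 5 = -2 dBV.
The compressed level sits -2 − (-6) = 4 dB over threshold.
Undo the ratio: input overshoot = 4 × 2.5 = 10 dB, giving input = 4 dBV.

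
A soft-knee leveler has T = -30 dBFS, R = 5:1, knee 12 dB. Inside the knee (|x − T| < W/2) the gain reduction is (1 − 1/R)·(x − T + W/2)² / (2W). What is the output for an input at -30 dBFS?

-31.2 dBFS

x − T + W/2 = -30 − (-30) + 6 = 6.
GR = (1 − 1/5) × 6² / 24 = 0.8 × 36 / 24 = 1.2 dB.
Output = -30 − 1.2 = -31.2 dBFS.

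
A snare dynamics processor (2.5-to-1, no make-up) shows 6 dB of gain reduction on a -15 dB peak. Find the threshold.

-25 dB

Gain reduction = -15 − (-21) = 6 dB; output overshoot = GR / (R − 1) = 6 / 1.5 = 4 dB.
Threshold = output − output overshoot = -21 − 4 = -25 dB.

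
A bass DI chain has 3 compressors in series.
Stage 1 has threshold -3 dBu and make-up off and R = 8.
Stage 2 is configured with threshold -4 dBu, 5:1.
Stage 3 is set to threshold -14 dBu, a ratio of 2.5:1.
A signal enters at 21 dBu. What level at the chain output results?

-9.68 dBu

Stage 1: 21 dBu is 24 dB over -3 dBu; at 8:1 that becomes 3 dB over, giving 0 dBu.
Stage 2: 4 dB above -4 dBu, reduced 5:1 to 0.8 dB above → -3.2 dBu.
Stage 3: overshoot 10.8 dB → 10.8/2.5 = 4.32 dB → -9.68 dBu.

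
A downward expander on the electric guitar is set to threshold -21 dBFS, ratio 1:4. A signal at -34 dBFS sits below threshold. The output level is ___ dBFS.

-73 dBFS

The input is 13 dB below the -21 dBFS threshold.
A 1:4 expander multiplies undershoot by 4: 13 × 4 = 52 dB below threshold.
Output = -21 − 52 = -73 dBFS.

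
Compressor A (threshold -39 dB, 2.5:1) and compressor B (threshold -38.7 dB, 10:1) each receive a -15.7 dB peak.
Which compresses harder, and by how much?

A: 23.3 dB over, compressed to 9.32 dB over, so 13.98 dB of GR.
B: 23 dB over, compressed to 2.3 dB over, so 20.7 dB of GR.
B reduces 6.72 dB more.

B, by 6.72 dB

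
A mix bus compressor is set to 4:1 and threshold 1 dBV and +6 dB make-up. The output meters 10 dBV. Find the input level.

13 dBV

Before make-up, the level was 10 − 6 = 4 dBV.
Post-compression overshoot = 4 − 1 = 3 dB.
Undo the ratio: input overshoot = 3 × 4 = 12 dB, giving input = 13 dBV.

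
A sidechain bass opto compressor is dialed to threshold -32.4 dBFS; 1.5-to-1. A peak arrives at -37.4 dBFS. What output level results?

-37.4 dBFS is 5 dB below the -32.4 dBFS threshold, so no gain reduction is applied.
Output = input = -37.4 dBFS.

-37.4 dBFS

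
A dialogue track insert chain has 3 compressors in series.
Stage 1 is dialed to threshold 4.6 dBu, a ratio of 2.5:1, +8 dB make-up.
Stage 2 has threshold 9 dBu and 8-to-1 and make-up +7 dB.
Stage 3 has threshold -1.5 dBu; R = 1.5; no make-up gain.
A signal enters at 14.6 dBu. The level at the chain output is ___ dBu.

10.8 dBu

Stage 1: 14.6 dBu is 10 dB over 4.6 dBu; at 2.5:1 that becomes 4 dB over, giving 8.6 dBu; +8 dB make-up → 16.6 dBu.
Stage 2: overshoot 7.6 dB → 7.6/8 = 0.95 dB → 9.95 dBu; +7 dB make-up → 16.95 dBu.
Stage 3: 16.95 dBu is 18.45 dB over -1.5 dBu; at 1.5:1 that becomes 12.3 dB over, giving 10.8 dBu.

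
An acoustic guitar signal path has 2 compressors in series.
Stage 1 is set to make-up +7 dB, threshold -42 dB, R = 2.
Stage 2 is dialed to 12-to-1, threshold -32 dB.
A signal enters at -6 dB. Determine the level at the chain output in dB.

-30.75 dB

Stage 1: overshoot 36 dB → 36/2 = 18 dB → -24 dB; +7 dB make-up → -17 dB.
Stage 2: 15 dB above -32 dB, reduced 12:1 to 1.25 dB above → -30.75 dB.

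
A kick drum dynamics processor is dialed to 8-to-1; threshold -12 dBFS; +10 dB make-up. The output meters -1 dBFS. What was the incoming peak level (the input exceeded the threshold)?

-4 dBFS

Before make-up, the level was -1 − 10 = -11 dBFS.
That's 1 dB above the -12 dBFS threshold.
Input overshoot = R × output overshoot = 8 dB → input = -12 + 8 = -4 dBFS.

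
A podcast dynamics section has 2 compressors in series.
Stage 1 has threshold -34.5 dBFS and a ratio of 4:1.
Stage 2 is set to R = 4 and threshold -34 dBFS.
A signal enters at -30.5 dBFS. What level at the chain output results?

Stage 1: overshoot 4 dB → 4/4 = 1 dB → -33.5 dBFS.
Stage 2: overshoot 0.5 dB → 0.5/4 = 0.125 dB → -33.875 dBFS.

-33.875 dBFS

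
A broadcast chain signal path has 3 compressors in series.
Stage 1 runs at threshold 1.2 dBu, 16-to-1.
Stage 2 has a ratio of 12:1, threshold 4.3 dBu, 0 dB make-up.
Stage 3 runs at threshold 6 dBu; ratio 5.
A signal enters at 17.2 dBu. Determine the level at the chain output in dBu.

Stage 1: overshoot 16 dB → 16/16 = 1 dB → 2.2 dBu.
Stage 2: below threshold (2.2 ≤ 4.3); passes unchanged; output 2.2 dBu.
Stage 3: below threshold (2.2 ≤ 6); passes unchanged; output 2.2 dBu.

2.2 dBu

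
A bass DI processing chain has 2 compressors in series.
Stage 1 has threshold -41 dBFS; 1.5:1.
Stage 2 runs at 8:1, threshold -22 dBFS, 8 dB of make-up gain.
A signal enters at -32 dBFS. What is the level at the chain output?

Stage 1: overshoot 9 dB → 9/1.5 = 6 dB → -35 dBFS.
Stage 2: -35 dBFS is at or below the -22 dBFS threshold — no compression; make-up brings it to -27 dBFS.

-27 dBFS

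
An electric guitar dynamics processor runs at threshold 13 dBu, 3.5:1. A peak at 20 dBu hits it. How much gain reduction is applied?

Overshoot = 20 − 13 = 7 dB.
At 3.5:1, output sits 7/3.5 = 2 dB above threshold.
So the signal is attenuated by 7 − 2 = 5 dB.

5 dB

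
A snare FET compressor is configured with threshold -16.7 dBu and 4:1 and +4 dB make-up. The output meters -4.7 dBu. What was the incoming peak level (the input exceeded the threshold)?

15.3 dBu

Remove make-up: -4.7 − 4 = -8.7 dBu.
The compressed level sits -8.7 − (-16.7) = 8 dB over threshold.
Before 4:1 compression the overshoot was 8 × 4 = 32 dB, so input = -16.7 + 32 = 15.3 dBu.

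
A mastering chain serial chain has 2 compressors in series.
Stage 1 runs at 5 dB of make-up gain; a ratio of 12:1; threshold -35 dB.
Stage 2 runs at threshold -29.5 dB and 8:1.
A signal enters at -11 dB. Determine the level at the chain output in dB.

Stage 1: 24 dB above -35 dB, reduced 12:1 to 2 dB above → -33 dB; +5 dB make-up → -28 dB.
Stage 2: overshoot 1.5 dB → 1.5/8 = 0.1875 dB → -29.3125 dB.

-29.3125 dB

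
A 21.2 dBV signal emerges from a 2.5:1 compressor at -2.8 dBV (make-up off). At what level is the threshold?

Let T be the threshold. Output overshoot = (input overshoot)/R, so -2.8 − T = (21.2 − T)/2.5.
2.5·(-2.8 − T) = 21.2 − T → 1.5·T = -7 − 21.2 = -28.2.
T = -28.2/1.5 = -18.8 dBV.

-18.8 dBV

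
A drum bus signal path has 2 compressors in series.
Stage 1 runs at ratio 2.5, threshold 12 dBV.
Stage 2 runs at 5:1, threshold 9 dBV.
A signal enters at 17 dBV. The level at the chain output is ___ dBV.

10 dBV

Stage 1: 17 dBV is 5 dB over 12 dBV; at 2.5:1 that becomes 2 dB over, giving 14 dBV.
Stage 2: 14 dBV is 5 dB over 9 dBV; at 5:1 that becomes 1 dB over, giving 10 dBV.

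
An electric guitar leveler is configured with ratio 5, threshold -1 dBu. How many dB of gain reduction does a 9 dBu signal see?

8 dB

9 dBu exceeds the threshold by 10 dB.
At 5:1, output sits 10/5 = 2 dB above threshold.
Gain reduction = 10 − 2 = 8 dB.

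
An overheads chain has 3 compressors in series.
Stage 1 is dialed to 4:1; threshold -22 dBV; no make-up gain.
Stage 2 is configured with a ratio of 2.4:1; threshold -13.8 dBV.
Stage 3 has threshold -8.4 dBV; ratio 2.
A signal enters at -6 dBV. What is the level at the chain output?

Stage 1: -6 dBV is 16 dB over -22 dBV; at 4:1 that becomes 4 dB over, giving -18 dBV.
Stage 2: -18 dBV is at or below the -13.8 dBV threshold — no compression; output -18 dBV.
Stage 3: below threshold (-18 ≤ -8.4); passes unchanged; output -18 dBV.

-18 dBV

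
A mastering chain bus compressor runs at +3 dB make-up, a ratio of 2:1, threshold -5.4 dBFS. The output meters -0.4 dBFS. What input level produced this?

Stripping the +3 dB make-up gives -3.4 dBFS at the gain stage.
Post-compression overshoot = -3.4 − (-5.4) = 2 dB.
Before 2:1 compression the overshoot was 2 × 2 = 4 dB, so input = -5.4 + 4 = -1.4 dBFS.

-1.4 dBFS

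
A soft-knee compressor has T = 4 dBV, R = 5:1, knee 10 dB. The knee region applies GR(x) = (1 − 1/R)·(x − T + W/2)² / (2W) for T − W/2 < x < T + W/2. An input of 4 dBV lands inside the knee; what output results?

3 dBV

x − T + W/2 = 4 − 4 + 5 = 5.
GR = (1 − 1/5) × 5² / 20 = 0.8 × 25 / 20 = 1 dB.
Output = 4 − 1 = 3 dBV.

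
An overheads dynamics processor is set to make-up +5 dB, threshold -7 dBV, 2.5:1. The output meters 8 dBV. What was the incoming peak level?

18 dBV

Stripping the +5 dB make-up gives 3 dBV at the gain stage.
The compressed level sits 3 − (-7) = 10 dB over threshold.
Undo the ratio: input overshoot = 10 × 2.5 = 25 dB, giving input = 18 dBV.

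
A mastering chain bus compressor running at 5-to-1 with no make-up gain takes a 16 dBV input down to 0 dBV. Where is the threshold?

-4 dBV

Let T be the threshold. Output overshoot = (input overshoot)/R, so 0 − T = (16 − T)/5.
5·(0 − T) = 16 − T → 4·T = 0 − 16 = -16.
T = -16/4 = -4 dBV.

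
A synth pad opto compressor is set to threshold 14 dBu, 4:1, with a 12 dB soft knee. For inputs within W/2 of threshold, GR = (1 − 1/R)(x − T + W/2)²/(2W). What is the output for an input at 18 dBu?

x − T + W/2 = 18 − 14 + 6 = 10.
GR = (1 − 1/4) × 10² / 24 = 0.75 × 100 / 24 = 3.125 dB.
Output = 18 − 3.125 = 14.875 dBu.

14.875 dBu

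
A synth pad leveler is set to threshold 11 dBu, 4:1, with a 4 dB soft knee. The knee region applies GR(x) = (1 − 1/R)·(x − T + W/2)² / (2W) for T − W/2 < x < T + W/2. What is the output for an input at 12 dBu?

11.15625 dBu

x − T + W/2 = 12 − 11 + 2 = 3.
GR = (1 − 1/4) × 3² / 8 = 0.75 × 9 / 8 = 0.84375 dB.
Output = 12 − 0.84375 = 11.15625 dBu.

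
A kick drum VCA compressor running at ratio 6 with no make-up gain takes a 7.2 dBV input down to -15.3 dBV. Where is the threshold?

Gain reduction = 7.2 − (-15.3) = 22.5 dB; output overshoot = GR / (R − 1) = 22.5 / 5 = 4.5 dB.
Threshold = output − output overshoot = -15.3 − 4.5 = -19.8 dBV.

-19.8 dBV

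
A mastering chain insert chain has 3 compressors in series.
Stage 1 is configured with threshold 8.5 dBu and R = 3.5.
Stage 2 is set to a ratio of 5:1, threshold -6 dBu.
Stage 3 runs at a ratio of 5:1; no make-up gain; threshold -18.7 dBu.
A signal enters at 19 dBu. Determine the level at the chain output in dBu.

-15.46 dBu

Stage 1: 19 dBu is 10.5 dB over 8.5 dBu; at 3.5:1 that becomes 3 dB over, giving 11.5 dBu.
Stage 2: 17.5 dB above -6 dBu, reduced 5:1 to 3.5 dB above → -2.5 dBu.
Stage 3: -2.5 dBu is 16.2 dB over -18.7 dBu; at 5:1 that becomes 3.24 dB over, giving -15.46 dBu.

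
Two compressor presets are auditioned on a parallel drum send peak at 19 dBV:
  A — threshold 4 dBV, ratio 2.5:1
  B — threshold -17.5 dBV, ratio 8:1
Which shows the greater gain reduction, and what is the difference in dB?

B, by 22.9375 dB

A: overshoot 15 dB → output overshoot 6 dB → GR 9 dB.
B: overshoot 36.5 dB → output overshoot 4.5625 dB → GR 31.9375 dB.
Difference: 22.9375 dB in favour of B.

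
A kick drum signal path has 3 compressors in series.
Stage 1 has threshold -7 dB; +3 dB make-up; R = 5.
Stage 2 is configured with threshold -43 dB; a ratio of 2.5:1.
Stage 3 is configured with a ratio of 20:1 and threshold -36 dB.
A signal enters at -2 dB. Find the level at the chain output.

Stage 1: 5 dB above -7 dB, reduced 5:1 to 1 dB above → -6 dB; +3 dB make-up → -3 dB.
Stage 2: 40 dB above -43 dB, reduced 2.5:1 to 16 dB above → -27 dB.
Stage 3: overshoot 9 dB → 9/20 = 0.45 dB → -35.55 dB.

-35.55 dB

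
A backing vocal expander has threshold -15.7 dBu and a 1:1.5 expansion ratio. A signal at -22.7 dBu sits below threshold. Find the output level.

-26.2 dBu

The input is 7 dB below the -15.7 dBu threshold.
A 1:1.5 expander multiplies undershoot by 1.5: 7 × 1.5 = 10.5 dB below threshold.
Output = -15.7 − 10.5 = -26.2 dBu.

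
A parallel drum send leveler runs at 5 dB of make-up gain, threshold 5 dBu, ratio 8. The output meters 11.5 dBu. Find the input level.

17 dBu

Remove make-up: 11.5 − 5 = 6.5 dBu.
The compressed level sits 6.5 − 5 = 1.5 dB over threshold.
Input overshoot = R × output overshoot = 12 dB → input = 5 + 12 = 17 dBu.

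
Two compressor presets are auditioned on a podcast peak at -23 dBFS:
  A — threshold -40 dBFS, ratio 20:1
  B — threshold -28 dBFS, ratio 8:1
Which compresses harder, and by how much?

A, by 11.775 dB

A: GR = 17 − 17/20 = 16.15 dB.
B: GR = 5 − 5/8 = 4.375 dB.
A reduces 11.775 dB more.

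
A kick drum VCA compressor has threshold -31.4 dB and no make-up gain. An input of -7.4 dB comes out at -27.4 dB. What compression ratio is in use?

Input overshoot = -7.4 − (-31.4) = 24 dB; output overshoot = -27.4 − (-31.4) = 4 dB.
Ratio = 24 / 4 = 6.

6:1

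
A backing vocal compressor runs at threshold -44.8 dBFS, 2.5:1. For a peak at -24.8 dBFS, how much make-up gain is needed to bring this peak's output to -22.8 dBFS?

The peak compresses to -44.8 + 20/2.5 = -36.8 dBFS.
To reach -22.8 dBFS requires -22.8 − (-36.8) = 14 dB of make-up.

14 dB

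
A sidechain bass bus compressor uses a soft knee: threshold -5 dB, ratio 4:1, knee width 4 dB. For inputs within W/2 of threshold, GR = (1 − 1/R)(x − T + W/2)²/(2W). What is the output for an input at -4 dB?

-4.84375 dB

x − T + W/2 = -4 − (-5) + 2 = 3.
GR = (1 − 1/4) × 3² / 8 = 0.75 × 9 / 8 = 0.84375 dB.
Output = -4 − 0.84375 = -4.84375 dB.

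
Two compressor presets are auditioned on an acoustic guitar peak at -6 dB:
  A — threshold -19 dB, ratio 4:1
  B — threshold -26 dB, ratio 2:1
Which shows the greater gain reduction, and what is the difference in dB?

A: 13 dB over, compressed to 3.25 dB over, so 9.75 dB of GR.
B: 20 dB over, compressed to 10 dB over, so 10 dB of GR.
Difference: 0.25 dB in favour of B.

B, by 0.25 dB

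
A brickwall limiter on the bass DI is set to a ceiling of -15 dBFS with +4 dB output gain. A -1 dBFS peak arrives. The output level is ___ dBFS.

A brickwall limiter is an ∞:1 compressor: any input above the ceiling is clamped to -15 dBFS.
Output gain then adds 4 dB: -15 + 4 = -11 dBFS.

-11 dBFS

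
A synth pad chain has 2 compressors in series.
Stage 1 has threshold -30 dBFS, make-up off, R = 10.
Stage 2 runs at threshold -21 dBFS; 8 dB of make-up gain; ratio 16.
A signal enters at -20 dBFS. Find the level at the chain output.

Stage 1: -20 dBFS is 10 dB over -30 dBFS; at 10:1 that becomes 1 dB over, giving -29 dBFS.
Stage 2: -29 dBFS ≤ -21 dBFS, so stage 2 doesn't engage; make-up brings it to -21 dBFS.

-21 dBFS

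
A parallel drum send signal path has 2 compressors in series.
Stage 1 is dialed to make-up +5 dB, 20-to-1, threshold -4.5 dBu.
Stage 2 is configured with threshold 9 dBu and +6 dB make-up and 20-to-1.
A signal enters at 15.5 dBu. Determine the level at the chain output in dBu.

Stage 1: 15.5 dBu is 20 dB over -4.5 dBu; at 20:1 that becomes 1 dB over, giving -3.5 dBu; +5 dB make-up → 1.5 dBu.
Stage 2: 1.5 dBu ≤ 9 dBu, so stage 2 doesn't engage; make-up brings it to 7.5 dBu.

7.5 dBu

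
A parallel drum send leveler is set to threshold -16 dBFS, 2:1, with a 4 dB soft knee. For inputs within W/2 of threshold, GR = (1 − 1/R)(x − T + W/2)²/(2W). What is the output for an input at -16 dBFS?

-16.25 dBFS

x − T + W/2 = -16 − (-16) + 2 = 2.
GR = (1 − 1/2) × 2² / 8 = 0.5 × 4 / 8 = 0.25 dB.
Output = -16 − 0.25 = -16.25 dBFS.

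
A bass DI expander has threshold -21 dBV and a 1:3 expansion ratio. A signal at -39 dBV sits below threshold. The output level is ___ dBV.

Undershoot = (-21) − (-39) = 18 dB.
At 1:3, that expands to 54 dB under threshold.
Output = -21 − 54 = -75 dBV.

-75 dBV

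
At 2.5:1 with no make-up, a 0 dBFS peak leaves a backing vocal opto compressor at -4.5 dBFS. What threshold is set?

Let T be the threshold. Output overshoot = (input overshoot)/R, so -4.5 − T = (0 − T)/2.5.
2.5·(-4.5 − T) = 0 − T → 1.5·T = -11.25 − 0 = -11.25.
T = -11.25/1.5 = -7.5 dBFS.

-7.5 dBFS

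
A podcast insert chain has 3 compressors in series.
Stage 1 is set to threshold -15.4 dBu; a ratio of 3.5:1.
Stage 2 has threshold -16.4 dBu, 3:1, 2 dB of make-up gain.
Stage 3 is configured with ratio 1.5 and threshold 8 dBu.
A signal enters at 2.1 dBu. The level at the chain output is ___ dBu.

Stage 1: overshoot 17.5 dB → 17.5/3.5 = 5 dB → -10.4 dBu.
Stage 2: -10.4 dBu is 6 dB over -16.4 dBu; at 3:1 that becomes 2 dB over, giving -14.4 dBu; +2 dB make-up → -12.4 dBu.
Stage 3: below threshold (-12.4 ≤ 8); passes unchanged; output -12.4 dBu.

-12.4 dBu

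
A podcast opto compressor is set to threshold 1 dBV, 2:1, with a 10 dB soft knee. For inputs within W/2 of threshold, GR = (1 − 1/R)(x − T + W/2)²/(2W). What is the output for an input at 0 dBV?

x − T + W/2 = 0 − 1 + 5 = 4.
GR = (1 − 1/2) × 4² / 20 = 0.5 × 16 / 20 = 0.4 dB.
Output = 0 − 0.4 = -0.4 dBV.

-0.4 dBV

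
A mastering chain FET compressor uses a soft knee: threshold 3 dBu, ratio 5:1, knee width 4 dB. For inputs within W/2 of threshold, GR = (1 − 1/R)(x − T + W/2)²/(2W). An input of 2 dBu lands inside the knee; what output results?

x − T + W/2 = 2 − 3 + 2 = 1.
GR = (1 − 1/5) × 1² / 8 = 0.8 × 1 / 8 = 0.1 dB.
Output = 2 − 0.1 = 1.9 dBu.

1.9 dBu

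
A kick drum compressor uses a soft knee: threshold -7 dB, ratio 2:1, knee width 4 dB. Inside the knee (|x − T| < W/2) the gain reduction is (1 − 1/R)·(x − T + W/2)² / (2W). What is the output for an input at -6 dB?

-6.5625 dB

x − T + W/2 = -6 − (-7) + 2 = 3.
GR = (1 − 1/2) × 3² / 8 = 0.5 × 9 / 8 = 0.5625 dB.
Output = -6 − 0.5625 = -6.5625 dB.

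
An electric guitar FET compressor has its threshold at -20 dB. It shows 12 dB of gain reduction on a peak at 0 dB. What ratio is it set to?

2.5:1

Input overshoot = 0 − (-20) = 20 dB.
Output overshoot = 20 − 12 = 8 dB.
Ratio = input overshoot / output overshoot = 20 / 8 = 2.5.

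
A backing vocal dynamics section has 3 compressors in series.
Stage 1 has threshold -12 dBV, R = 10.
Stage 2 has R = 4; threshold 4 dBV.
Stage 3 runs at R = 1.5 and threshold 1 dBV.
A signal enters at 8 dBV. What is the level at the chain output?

-10 dBV

Stage 1: 8 dBV is 20 dB over -12 dBV; at 10:1 that becomes 2 dB over, giving -10 dBV.
Stage 2: -10 dBV ≤ 4 dBV, so stage 2 doesn't engage; output -10 dBV.
Stage 3: below threshold (-10 ≤ 1); passes unchanged; output -10 dBV.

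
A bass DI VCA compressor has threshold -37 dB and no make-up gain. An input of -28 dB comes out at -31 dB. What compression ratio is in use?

1.5:1

Input overshoot = -28 − (-37) = 9 dB; output overshoot = -31 − (-37) = 6 dB.
Ratio = 9 / 6 = 1.5.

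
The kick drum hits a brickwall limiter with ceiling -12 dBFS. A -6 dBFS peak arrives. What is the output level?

At ∞:1, everything above -12 dBFS is held at the ceiling.

-12 dBFS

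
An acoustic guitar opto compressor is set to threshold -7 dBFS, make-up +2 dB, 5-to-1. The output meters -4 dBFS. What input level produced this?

Remove make-up: -4 − 2 = -6 dBFS.
The compressed level sits -6 − (-7) = 1 dB over threshold.
Before 5:1 compression the overshoot was 1 × 5 = 5 dB, so input = -7 + 5 = -2 dBFS.

-2 dBFS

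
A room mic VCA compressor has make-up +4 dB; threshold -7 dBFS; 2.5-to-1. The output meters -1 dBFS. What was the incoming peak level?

-2 dBFS

Stripping the +4 dB make-up gives -5 dBFS at the gain stage.
Post-compression overshoot = -5 − (-7) = 2 dB.
Input overshoot = R × output overshoot = 5 dB → input = -7 + 5 = -2 dBFS.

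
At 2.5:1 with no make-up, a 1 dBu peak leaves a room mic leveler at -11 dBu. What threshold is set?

Let T be the threshold. Output overshoot = (input overshoot)/R, so -11 − T = (1 − T)/2.5.
2.5·(-11 − T) = 1 − T → 1.5·T = -27.5 − 1 = -28.5.
T = -28.5/1.5 = -19 dBu.

-19 dBu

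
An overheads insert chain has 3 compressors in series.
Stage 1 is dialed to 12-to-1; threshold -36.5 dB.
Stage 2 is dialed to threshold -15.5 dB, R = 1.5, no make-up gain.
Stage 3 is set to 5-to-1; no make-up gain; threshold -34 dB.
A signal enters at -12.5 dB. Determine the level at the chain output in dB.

Stage 1: -12.5 dB is 24 dB over -36.5 dB; at 12:1 that becomes 2 dB over, giving -34.5 dB.
Stage 2: -34.5 dB ≤ -15.5 dB, so stage 2 doesn't engage; output -34.5 dB.
Stage 3: below threshold (-34.5 ≤ -34); passes unchanged; output -34.5 dB.

-34.5 dB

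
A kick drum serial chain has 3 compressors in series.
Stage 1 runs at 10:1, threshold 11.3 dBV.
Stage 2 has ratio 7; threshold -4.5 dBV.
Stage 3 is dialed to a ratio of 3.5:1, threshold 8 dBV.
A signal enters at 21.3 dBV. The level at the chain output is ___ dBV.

-2.1 dBV

Stage 1: overshoot 10 dB → 10/10 = 1 dB → 12.3 dBV.
Stage 2: 16.8 dB above -4.5 dBV, reduced 7:1 to 2.4 dB above → -2.1 dBV.
Stage 3: -2.1 dBV ≤ 8 dBV, so stage 3 doesn't engage; output -2.1 dBV.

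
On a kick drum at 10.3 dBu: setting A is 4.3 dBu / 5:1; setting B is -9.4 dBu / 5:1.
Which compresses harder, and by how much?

A: 6 dB over, compressed to 1.2 dB over, so 4.8 dB of GR.
B: 19.7 dB over, compressed to 3.94 dB over, so 15.76 dB of GR.
B reduces 10.96 dB more.

B, by 10.96 dB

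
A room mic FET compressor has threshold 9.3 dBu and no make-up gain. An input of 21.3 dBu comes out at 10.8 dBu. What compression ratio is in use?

8:1

Input overshoot = 21.3 − 9.3 = 12 dB; output overshoot = 10.8 − 9.3 = 1.5 dB.
Ratio = 12 / 1.5 = 8.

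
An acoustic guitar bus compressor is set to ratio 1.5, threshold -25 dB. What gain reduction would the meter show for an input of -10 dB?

5 dB

Overshoot = -10 − (-25) = 15 dB.
After 1.5:1 compression the overshoot becomes 15/1.5 = 10 dB.
Gain reduction = 15 − 10 = 5 dB.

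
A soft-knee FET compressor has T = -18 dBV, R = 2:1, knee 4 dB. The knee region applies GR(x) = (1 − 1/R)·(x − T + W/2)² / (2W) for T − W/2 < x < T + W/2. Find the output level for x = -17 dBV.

x − T + W/2 = -17 − (-18) + 2 = 3.
GR = (1 − 1/2) × 3² / 8 = 0.5 × 9 / 8 = 0.5625 dB.
Output = -17 − 0.5625 = -17.5625 dBV.

-17.5625 dBV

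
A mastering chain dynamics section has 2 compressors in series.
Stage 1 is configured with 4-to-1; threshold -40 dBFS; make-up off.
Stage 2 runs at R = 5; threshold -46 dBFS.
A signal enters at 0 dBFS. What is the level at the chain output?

-42.8 dBFS

Stage 1: 40 dB above -40 dBFS, reduced 4:1 to 10 dB above → -30 dBFS.
Stage 2: 16 dB above -46 dBFS, reduced 5:1 to 3.2 dB above → -42.8 dBFS.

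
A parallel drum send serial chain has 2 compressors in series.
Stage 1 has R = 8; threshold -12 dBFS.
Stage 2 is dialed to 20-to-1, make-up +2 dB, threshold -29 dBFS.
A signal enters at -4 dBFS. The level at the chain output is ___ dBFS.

Stage 1: -4 dBFS is 8 dB over -12 dBFS; at 8:1 that becomes 1 dB over, giving -11 dBFS.
Stage 2: -11 dBFS is 18 dB over -29 dBFS; at 20:1 that becomes 0.9 dB over, giving -28.1 dBFS; +2 dB make-up → -26.1 dBFS.

-26.1 dBFS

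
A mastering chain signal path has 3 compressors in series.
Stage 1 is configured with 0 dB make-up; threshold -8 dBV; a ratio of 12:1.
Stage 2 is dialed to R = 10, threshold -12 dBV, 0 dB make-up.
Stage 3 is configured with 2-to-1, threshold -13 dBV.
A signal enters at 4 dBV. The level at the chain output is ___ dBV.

Stage 1: 4 dBV is 12 dB over -8 dBV; at 12:1 that becomes 1 dB over, giving -7 dBV.
Stage 2: -7 dBV is 5 dB over -12 dBV; at 10:1 that becomes 0.5 dB over, giving -11.5 dBV.
Stage 3: overshoot 1.5 dB → 1.5/2 = 0.75 dB → -12.25 dBV.

-12.25 dBV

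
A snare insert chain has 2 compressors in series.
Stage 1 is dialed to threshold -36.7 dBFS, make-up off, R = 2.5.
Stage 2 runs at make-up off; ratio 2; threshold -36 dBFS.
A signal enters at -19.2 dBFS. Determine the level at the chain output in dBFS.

Stage 1: 17.5 dB above -36.7 dBFS, reduced 2.5:1 to 7 dB above → -29.7 dBFS.
Stage 2: -29.7 dBFS is 6.3 dB over -36 dBFS; at 2:1 that becomes 3.15 dB over, giving -32.85 dBFS.

-32.85 dBFS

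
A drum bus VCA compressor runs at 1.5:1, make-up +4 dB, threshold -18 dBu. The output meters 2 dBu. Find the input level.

Stripping the +4 dB make-up gives -2 dBu at the gain stage.
Post-compression overshoot = -2 − (-18) = 16 dB.
Undo the ratio: input overshoot = 16 × 1.5 = 24 dB, giving input = 6 dBu.

6 dBu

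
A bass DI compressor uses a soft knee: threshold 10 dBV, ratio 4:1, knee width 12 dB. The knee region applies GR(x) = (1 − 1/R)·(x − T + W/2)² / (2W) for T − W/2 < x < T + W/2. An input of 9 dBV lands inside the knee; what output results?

8.21875 dBV

x − T + W/2 = 9 − 10 + 6 = 5.
GR = (1 − 1/4) × 5² / 24 = 0.75 × 25 / 24 = 0.78125 dB.
Output = 9 − 0.78125 = 8.21875 dBV.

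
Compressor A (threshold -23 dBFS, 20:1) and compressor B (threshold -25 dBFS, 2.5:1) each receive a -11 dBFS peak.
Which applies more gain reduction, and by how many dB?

A: 12 dB over, compressed to 0.6 dB over, so 11.4 dB of GR.
B: 14 dB over, compressed to 5.6 dB over, so 8.4 dB of GR.
A reduces 3 dB more.

A, by 3 dB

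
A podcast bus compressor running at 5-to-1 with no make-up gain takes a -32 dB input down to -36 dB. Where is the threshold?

-37 dB

Let T be the threshold. Output overshoot = (input overshoot)/R, so -36 − T = (-32 − T)/5.
5·(-36 − T) = -32 − T → 4·T = -180 − (-32) = -148.
T = -148/4 = -37 dB.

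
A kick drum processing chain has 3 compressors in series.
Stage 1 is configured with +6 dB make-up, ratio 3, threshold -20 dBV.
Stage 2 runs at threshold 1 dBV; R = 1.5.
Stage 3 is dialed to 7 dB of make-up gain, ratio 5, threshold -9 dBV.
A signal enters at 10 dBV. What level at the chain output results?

-1 dBV

Stage 1: overshoot 30 dB → 30/3 = 10 dB → -10 dBV; +6 dB make-up → -4 dBV.
Stage 2: -4 dBV ≤ 1 dBV, so stage 2 doesn't engage; output -4 dBV.
Stage 3: 5 dB above -9 dBV, reduced 5:1 to 1 dB above → -8 dBV; +7 dB make-up → -1 dBV.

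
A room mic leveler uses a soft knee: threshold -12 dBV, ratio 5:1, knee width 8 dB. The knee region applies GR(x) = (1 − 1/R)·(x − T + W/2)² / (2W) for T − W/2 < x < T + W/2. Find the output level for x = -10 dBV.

x − T + W/2 = -10 − (-12) + 4 = 6.
GR = (1 − 1/5) × 6² / 16 = 0.8 × 36 / 16 = 1.8 dB.
Output = -10 − 1.8 = -11.8 dBV.

-11.8 dBV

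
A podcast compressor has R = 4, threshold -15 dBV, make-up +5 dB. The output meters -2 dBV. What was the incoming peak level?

Before make-up, the level was -2 − 5 = -7 dBV.
That's 8 dB above the -15 dBV threshold.
Before 4:1 compression the overshoot was 8 × 4 = 32 dB, so input = -15 + 32 = 17 dBV.

17 dBV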